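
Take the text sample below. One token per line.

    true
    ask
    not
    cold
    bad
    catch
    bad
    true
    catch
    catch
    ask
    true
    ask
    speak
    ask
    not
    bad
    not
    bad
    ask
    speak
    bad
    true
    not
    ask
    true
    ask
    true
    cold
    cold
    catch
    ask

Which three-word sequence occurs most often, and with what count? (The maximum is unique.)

Trigram frequencies (highest first):
  ask true ask: 2
  true ask not: 1
  ask not cold: 1
  not cold bad: 1
  cold bad catch: 1
  bad catch bad: 1
  … (23 more, each ≤ 1)

"ask true ask", 2 times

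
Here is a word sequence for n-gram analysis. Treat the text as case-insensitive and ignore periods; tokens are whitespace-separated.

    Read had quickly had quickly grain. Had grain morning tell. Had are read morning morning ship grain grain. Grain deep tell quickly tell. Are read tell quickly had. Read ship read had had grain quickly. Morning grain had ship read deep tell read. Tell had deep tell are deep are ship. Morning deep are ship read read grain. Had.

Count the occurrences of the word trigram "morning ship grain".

Scanning the 57 overlapping trigram windows for "morning ship grain":
  position 15–17: morning ship grain

1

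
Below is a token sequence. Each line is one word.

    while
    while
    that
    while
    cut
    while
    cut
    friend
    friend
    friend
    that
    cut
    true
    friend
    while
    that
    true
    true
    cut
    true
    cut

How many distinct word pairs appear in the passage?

21 tokens → 20 bigram windows in total.
Repeated bigrams (each contributes count−1 duplicates):
  cut true: 2
  friend friend: 2
  true cut: 2
  while cut: 2
  while that: 2
5 duplicate windows → 20 − 5 = 15 distinct.

15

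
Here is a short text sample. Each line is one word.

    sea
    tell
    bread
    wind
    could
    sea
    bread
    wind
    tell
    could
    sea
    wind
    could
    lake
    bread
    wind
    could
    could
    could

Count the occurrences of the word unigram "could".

Scanning the 19 tokens for "could":
  position 5: could
  position 10: could
  position 13: could
  position 17: could
  position 18: could
  position 19: could

6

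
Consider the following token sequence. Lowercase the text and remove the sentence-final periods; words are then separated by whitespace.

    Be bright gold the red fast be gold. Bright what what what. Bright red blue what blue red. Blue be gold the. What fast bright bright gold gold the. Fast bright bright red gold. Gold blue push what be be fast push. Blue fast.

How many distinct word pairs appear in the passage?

33

44 tokens → 43 bigram windows in total.
Repeated bigrams (each contributes count−1 duplicates):
  gold the: 3
  be gold: 2
  bright bright: 2
  bright gold: 2
  bright red: 2
  fast bright: 2
  gold gold: 2
  red blue: 2
  … (1 more repeated)
10 duplicate windows → 43 − 10 = 33 distinct.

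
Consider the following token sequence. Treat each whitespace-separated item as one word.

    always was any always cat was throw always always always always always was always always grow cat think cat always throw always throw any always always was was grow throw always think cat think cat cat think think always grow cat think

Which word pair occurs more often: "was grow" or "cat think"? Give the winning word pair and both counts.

"was grow": 1 occurrence
"cat think": 4 occurrences

"cat think" (4 vs 1)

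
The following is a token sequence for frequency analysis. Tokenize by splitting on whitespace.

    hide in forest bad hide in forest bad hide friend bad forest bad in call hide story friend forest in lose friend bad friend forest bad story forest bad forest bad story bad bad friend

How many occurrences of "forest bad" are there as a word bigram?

6

Scanning the 34 overlapping bigram windows for "forest bad":
  position 3–4: forest bad
  position 7–8: forest bad
  position 12–13: forest bad
  position 25–26: forest bad
  position 28–29: forest bad
  position 30–31: forest bad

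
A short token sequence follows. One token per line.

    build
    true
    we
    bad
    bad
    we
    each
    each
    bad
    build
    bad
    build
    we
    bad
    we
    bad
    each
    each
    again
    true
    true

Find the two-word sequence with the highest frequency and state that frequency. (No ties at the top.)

"we bad", 3 times

Bigram frequencies (highest first):
  we bad: 3
  bad we: 2
  each each: 2
  bad build: 2
  build true: 1
  true we: 1
  … (9 more, each ≤ 1)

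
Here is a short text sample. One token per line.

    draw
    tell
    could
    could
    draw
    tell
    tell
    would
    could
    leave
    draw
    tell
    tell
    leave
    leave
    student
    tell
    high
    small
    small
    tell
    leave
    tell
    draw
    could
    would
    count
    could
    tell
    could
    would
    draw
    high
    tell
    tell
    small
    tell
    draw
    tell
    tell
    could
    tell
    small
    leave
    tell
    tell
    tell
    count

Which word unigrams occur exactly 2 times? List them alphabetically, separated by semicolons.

Unigram counts meeting the condition (exactly 2 times):
  count: 2
  high: 2

count; high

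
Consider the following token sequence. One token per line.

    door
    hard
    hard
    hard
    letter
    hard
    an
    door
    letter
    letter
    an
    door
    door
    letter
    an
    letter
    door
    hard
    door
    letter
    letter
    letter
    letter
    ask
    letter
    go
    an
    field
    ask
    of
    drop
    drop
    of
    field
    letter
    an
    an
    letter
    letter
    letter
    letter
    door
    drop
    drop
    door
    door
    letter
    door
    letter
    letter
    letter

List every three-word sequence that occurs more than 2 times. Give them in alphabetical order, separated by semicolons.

Trigram counts meeting the condition (more than 2 times):
  door letter letter: 3
  letter letter letter: 5

door letter letter; letter letter letter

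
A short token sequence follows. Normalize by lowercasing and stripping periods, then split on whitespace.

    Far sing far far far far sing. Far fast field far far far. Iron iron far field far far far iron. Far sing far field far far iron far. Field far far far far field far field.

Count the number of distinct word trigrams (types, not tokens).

18

37 tokens → 35 trigram windows in total.
Repeated trigrams (each contributes count−1 duplicates):
  far far far: 6
  far field far: 4
  field far far: 4
  far far iron: 3
  far sing far: 3
  far iron far: 2
  iron far field: 2
17 duplicate windows → 35 − 17 = 18 distinct.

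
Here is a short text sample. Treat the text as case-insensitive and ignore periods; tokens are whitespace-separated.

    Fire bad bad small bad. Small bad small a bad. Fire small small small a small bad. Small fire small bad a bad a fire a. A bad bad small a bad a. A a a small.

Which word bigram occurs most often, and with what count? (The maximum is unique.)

"bad small", 5 times

Bigram frequencies (highest first):
  bad small: 5
  small bad: 4
  a bad: 4
  a a: 4
  small a: 3
  bad a: 3
  … (9 more, each ≤ 2)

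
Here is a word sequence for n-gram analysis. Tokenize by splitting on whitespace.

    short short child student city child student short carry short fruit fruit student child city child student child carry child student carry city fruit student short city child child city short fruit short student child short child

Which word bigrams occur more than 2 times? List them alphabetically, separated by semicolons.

child student; city child; student child

Bigram counts meeting the condition (more than 2 times):
  child student: 4
  city child: 3
  student child: 3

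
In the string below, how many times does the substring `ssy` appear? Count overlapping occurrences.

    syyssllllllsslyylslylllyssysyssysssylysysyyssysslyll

4

Sliding a length-3 window over the 52 characters (50 positions):
  position 25–27: ssy
  position 30–32: ssy
  position 34–36: ssy
  position 44–46: ssy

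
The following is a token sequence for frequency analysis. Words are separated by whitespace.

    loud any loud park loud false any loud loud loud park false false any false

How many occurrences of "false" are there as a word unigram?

4

Scanning the 15 tokens for "false":
  position 6: false
  position 12: false
  position 13: false
  position 15: false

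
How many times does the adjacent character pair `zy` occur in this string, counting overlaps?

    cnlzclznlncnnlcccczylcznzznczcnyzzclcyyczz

Sliding a length-2 window over the 42 characters (41 positions):
  position 19–20: zy

1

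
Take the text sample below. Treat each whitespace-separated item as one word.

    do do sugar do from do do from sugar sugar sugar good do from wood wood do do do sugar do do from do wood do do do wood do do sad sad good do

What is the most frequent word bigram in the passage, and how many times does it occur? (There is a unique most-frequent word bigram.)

Bigram frequencies (highest first):
  do do: 8
  do from: 4
  wood do: 3
  do sugar: 2
  sugar do: 2
  from do: 2
  … (10 more, each ≤ 2)

"do do", 8 times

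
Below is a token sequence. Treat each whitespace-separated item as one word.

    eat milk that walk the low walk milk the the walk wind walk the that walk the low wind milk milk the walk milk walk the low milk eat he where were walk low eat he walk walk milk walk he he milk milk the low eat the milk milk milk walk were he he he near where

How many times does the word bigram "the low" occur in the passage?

Scanning the 57 overlapping bigram windows for "the low":
  position 5–6: the low
  position 17–18: the low
  position 26–27: the low
  position 45–46: the low

4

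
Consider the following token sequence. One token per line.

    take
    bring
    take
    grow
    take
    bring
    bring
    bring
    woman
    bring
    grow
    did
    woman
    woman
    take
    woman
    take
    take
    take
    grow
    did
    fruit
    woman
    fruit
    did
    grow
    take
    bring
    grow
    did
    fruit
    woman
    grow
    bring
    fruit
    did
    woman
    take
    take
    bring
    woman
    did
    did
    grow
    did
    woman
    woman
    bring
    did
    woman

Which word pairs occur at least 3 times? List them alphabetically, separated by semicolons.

Bigram counts meeting the condition (at least 3 times):
  did woman: 4
  grow did: 4
  take bring: 4
  take take: 3
  woman take: 3

did woman; grow did; take bring; take take; woman take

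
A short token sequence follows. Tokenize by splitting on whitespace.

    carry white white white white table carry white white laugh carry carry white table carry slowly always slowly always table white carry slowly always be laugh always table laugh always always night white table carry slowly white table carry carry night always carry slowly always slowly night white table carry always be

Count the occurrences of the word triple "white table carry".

Scanning the 50 overlapping trigram windows for "white table carry":
  position 5–7: white table carry
  position 13–15: white table carry
  position 33–35: white table carry
  position 37–39: white table carry
  position 48–50: white table carry

5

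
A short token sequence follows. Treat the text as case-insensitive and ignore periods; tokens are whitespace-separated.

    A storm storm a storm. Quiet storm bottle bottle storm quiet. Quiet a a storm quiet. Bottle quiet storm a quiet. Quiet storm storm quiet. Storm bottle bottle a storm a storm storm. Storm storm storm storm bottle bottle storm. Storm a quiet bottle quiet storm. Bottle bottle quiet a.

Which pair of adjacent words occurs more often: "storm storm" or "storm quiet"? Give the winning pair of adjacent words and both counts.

"storm storm": 8 occurrences
"storm quiet": 4 occurrences

"storm storm" (8 vs 4)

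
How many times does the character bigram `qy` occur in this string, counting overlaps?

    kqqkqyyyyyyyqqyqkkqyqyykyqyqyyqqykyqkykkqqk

7

Sliding a length-2 window over the 43 characters (42 positions):
  position 5–6: qy
  position 14–15: qy
  position 19–20: qy
  position 21–22: qy
  position 26–27: qy
  position 28–29: qy
  position 32–33: qy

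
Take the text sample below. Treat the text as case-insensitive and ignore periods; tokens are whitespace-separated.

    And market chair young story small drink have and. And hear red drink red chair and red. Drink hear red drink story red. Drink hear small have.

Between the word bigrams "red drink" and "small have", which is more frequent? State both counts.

"red drink": 4 occurrences
"small have": 1 occurrence

"red drink" (4 vs 1)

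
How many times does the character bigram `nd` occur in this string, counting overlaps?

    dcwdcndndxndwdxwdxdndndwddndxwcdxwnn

6

Sliding a length-2 window over the 36 characters (35 positions):
  position 6–7: nd
  position 8–9: nd
  position 11–12: nd
  position 20–21: nd
  position 22–23: nd
  position 27–28: nd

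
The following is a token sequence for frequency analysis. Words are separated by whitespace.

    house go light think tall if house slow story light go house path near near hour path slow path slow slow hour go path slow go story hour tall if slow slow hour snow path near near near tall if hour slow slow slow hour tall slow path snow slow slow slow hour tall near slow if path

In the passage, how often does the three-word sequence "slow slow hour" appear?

Scanning the 56 overlapping trigram windows for "slow slow hour":
  position 20–22: slow slow hour
  position 31–33: slow slow hour
  position 43–45: slow slow hour
  position 51–53: slow slow hour

4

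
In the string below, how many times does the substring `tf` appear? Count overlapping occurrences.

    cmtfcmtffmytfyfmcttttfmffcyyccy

Sliding a length-2 window over the 31 characters (30 positions):
  position 3–4: tf
  position 7–8: tf
  position 12–13: tf
  position 21–22: tf

4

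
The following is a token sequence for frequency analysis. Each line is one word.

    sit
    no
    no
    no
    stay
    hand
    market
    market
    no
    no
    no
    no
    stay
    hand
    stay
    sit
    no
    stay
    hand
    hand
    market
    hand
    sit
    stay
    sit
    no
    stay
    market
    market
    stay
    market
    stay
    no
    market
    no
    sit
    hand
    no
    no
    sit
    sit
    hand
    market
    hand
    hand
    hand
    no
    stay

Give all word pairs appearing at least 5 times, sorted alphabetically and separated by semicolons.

Bigram counts meeting the condition (at least 5 times):
  no no: 6
  no stay: 5

no no; no stay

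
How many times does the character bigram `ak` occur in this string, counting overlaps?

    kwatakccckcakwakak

4

Sliding a length-2 window over the 18 characters (17 positions):
  position 5–6: ak
  position 12–13: ak
  position 15–16: ak
  position 17–18: ak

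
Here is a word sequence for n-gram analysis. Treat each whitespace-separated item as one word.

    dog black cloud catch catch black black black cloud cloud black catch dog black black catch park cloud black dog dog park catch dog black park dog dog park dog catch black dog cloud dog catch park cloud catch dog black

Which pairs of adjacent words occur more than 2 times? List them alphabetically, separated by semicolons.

Bigram counts meeting the condition (more than 2 times):
  black black: 3
  catch dog: 3
  dog black: 4

black black; catch dog; dog black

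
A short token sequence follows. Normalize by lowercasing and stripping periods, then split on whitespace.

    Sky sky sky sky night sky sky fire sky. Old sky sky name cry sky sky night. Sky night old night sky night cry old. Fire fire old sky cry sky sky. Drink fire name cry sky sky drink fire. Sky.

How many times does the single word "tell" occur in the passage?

0

Scanning the 41 tokens for "tell":
  (none found)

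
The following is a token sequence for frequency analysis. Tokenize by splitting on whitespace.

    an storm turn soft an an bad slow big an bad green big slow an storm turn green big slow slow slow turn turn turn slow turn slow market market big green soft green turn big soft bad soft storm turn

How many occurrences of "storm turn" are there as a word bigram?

Scanning the 40 overlapping bigram windows for "storm turn":
  position 2–3: storm turn
  position 16–17: storm turn
  position 40–41: storm turn

3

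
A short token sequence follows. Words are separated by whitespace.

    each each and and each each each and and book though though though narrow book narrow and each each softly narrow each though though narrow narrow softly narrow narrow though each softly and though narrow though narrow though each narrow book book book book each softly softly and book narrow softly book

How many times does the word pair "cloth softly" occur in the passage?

Scanning the 51 overlapping bigram windows for "cloth softly":
  (none found)

0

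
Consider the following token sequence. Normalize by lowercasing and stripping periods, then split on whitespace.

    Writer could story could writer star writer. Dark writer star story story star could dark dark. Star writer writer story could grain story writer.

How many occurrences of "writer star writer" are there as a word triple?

1

Scanning the 22 overlapping trigram windows for "writer star writer":
  position 5–7: writer star writer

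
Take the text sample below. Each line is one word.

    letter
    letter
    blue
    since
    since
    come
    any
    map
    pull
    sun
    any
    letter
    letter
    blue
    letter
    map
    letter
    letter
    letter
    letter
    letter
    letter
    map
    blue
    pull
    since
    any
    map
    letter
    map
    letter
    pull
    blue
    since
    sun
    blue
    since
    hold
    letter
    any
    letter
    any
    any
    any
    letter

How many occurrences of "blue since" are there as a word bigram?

3

Scanning the 44 overlapping bigram windows for "blue since":
  position 3–4: blue since
  position 33–34: blue since
  position 36–37: blue since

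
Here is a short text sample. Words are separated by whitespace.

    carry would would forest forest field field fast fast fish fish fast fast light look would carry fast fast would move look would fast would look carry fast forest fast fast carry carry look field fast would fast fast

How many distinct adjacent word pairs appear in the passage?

28

39 tokens → 38 bigram windows in total.
Repeated bigrams (each contributes count−1 duplicates):
  fast fast: 5
  fast would: 3
  carry fast: 2
  field fast: 2
  look would: 2
  would fast: 2
10 duplicate windows → 38 − 10 = 28 distinct.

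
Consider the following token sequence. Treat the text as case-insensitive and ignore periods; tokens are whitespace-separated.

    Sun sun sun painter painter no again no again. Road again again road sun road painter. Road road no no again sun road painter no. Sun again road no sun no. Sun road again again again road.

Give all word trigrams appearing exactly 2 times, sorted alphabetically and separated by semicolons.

again again road; road again again; sun road painter

Trigram counts meeting the condition (exactly 2 times):
  again again road: 2
  road again again: 2
  sun road painter: 2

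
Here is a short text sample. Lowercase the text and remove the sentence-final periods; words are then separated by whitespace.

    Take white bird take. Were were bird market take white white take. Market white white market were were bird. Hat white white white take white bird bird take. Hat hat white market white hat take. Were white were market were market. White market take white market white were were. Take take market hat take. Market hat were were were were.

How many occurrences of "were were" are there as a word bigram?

Scanning the 59 overlapping bigram windows for "were were":
  position 5–6: were were
  position 17–18: were were
  position 48–49: were were
  position 57–58: were were
  position 58–59: were were
  position 59–60: were were

6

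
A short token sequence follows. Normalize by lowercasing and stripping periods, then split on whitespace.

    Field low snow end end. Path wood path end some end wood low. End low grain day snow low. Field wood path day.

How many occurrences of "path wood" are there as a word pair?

1

Scanning the 22 overlapping bigram windows for "path wood":
  position 6–7: path wood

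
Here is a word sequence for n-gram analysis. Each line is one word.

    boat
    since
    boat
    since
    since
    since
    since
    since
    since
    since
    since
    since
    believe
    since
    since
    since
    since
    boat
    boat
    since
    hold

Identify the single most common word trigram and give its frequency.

"since since since", 9 times

Trigram frequencies (highest first):
  since since since: 9
  boat since boat: 1
  since boat since: 1
  boat since since: 1
  since since believe: 1
  since believe since: 1
  … (5 more, each ≤ 1)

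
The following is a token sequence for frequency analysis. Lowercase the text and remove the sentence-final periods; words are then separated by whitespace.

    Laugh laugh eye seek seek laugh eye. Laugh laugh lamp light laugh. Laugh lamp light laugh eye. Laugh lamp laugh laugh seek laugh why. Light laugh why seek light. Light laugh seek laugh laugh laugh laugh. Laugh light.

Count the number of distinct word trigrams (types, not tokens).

38 tokens → 36 trigram windows in total.
Repeated trigrams (each contributes count−1 duplicates):
  laugh laugh laugh: 3
  lamp light laugh: 2
  laugh eye laugh: 2
  laugh lamp light: 2
  laugh laugh lamp: 2
  laugh seek laugh: 2
7 duplicate windows → 36 − 7 = 29 distinct.

29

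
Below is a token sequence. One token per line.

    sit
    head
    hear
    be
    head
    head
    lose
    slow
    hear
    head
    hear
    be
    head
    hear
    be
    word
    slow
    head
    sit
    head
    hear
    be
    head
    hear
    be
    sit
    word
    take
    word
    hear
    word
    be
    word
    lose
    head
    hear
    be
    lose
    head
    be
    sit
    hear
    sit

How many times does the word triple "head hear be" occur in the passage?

Scanning the 41 overlapping trigram windows for "head hear be":
  position 2–4: head hear be
  position 10–12: head hear be
  position 13–15: head hear be
  position 20–22: head hear be
  position 23–25: head hear be
  position 35–37: head hear be

6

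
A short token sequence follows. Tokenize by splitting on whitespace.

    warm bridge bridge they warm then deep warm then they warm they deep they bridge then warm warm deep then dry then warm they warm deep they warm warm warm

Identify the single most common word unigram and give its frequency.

Unigram frequencies (highest first):
  warm: 11
  they: 6
  then: 5
  deep: 4
  bridge: 3
  dry: 1

"warm", 11 times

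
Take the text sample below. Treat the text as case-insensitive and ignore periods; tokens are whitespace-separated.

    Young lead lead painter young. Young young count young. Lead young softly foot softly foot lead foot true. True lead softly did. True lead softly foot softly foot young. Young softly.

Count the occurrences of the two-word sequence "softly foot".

4

Scanning the 30 overlapping bigram windows for "softly foot":
  position 12–13: softly foot
  position 14–15: softly foot
  position 25–26: softly foot
  position 27–28: softly foot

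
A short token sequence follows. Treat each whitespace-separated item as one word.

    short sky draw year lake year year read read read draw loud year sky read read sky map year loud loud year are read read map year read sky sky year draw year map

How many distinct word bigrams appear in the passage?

34 tokens → 33 bigram windows in total.
Repeated bigrams (each contributes count−1 duplicates):
  read read: 4
  draw year: 2
  loud year: 2
  map year: 2
  read sky: 2
  year read: 2
8 duplicate windows → 33 − 8 = 25 distinct.

25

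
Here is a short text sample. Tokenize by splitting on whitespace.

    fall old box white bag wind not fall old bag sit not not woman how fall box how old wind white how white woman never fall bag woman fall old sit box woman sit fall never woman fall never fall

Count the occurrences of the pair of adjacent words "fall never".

Scanning the 39 overlapping bigram windows for "fall never":
  position 35–36: fall never
  position 38–39: fall never

2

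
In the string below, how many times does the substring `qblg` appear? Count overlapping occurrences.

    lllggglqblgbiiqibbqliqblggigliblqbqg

Sliding a length-4 window over the 36 characters (33 positions):
  position 8–11: qblg
  position 22–25: qblg

2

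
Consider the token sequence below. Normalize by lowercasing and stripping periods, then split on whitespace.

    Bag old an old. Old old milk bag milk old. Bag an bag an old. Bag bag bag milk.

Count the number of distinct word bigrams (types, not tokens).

12

19 tokens → 18 bigram windows in total.
Repeated bigrams (each contributes count−1 duplicates):
  an old: 2
  bag an: 2
  bag bag: 2
  bag milk: 2
  old bag: 2
  old old: 2
6 duplicate windows → 18 − 6 = 12 distinct.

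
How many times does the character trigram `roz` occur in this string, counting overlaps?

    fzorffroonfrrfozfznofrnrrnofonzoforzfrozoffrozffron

Sliding a length-3 window over the 51 characters (49 positions):
  position 38–40: roz
  position 44–46: roz

2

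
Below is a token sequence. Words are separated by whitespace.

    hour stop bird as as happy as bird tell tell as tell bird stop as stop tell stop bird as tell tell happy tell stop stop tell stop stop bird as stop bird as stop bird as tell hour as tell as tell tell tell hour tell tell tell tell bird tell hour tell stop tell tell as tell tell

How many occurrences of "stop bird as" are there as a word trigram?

5

Scanning the 58 overlapping trigram windows for "stop bird as":
  position 2–4: stop bird as
  position 18–20: stop bird as
  position 29–31: stop bird as
  position 32–34: stop bird as
  position 35–37: stop bird as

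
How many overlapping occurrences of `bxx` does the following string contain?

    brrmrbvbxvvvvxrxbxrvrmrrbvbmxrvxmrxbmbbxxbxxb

2

Sliding a length-3 window over the 45 characters (43 positions):
  position 39–41: bxx
  position 42–44: bxx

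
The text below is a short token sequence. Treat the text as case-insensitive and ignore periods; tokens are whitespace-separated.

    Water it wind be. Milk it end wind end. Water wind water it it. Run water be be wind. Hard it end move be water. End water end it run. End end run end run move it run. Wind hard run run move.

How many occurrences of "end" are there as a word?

8

Scanning the 43 tokens for "end":
  position 7: end
  position 9: end
  position 22: end
  position 26: end
  position 28: end
  position 31: end
  position 32: end
  position 34: end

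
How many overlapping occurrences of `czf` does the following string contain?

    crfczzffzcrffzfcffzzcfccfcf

Sliding a length-3 window over the 27 characters (25 positions):
  (no match at any position)

0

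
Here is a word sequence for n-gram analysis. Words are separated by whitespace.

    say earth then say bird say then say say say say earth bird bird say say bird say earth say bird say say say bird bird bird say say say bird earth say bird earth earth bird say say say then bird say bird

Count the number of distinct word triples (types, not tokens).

28

44 tokens → 42 trigram windows in total.
Repeated trigrams (each contributes count−1 duplicates):
  say say say: 5
  bird say say: 4
  say bird say: 3
  say say bird: 3
  bird bird say: 2
  earth say bird: 2
  say bird earth: 2
14 duplicate windows → 42 − 14 = 28 distinct.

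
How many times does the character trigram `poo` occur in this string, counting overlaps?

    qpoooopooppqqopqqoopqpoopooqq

4

Sliding a length-3 window over the 29 characters (27 positions):
  position 2–4: poo
  position 7–9: poo
  position 22–24: poo
  position 25–27: poo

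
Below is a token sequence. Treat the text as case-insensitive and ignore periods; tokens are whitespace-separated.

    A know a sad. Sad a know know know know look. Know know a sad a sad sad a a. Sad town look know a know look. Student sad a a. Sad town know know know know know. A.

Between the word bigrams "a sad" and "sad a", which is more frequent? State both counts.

"a sad": 5 occurrences
"sad a": 4 occurrences

"a sad" (5 vs 4)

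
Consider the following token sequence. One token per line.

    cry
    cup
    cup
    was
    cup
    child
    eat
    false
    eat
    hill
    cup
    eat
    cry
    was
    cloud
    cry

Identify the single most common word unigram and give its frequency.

"cup", 4 times

Unigram frequencies (highest first):
  cup: 4
  cry: 3
  eat: 3
  was: 2
  child: 1
  false: 1
  … (2 more, each ≤ 1)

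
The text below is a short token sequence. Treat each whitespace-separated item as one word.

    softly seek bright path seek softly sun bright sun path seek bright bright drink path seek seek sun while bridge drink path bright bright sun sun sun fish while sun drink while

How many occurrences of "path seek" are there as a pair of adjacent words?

Scanning the 31 overlapping bigram windows for "path seek":
  position 4–5: path seek
  position 10–11: path seek
  position 15–16: path seek

3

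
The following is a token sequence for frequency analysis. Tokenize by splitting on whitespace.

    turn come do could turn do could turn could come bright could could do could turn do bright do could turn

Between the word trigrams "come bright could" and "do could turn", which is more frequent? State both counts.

"do could turn" (4 vs 1)

"come bright could": 1 occurrence
"do could turn": 4 occurrences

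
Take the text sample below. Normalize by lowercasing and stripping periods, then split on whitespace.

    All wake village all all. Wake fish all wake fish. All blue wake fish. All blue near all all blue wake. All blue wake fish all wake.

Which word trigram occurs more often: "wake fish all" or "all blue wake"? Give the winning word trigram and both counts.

"wake fish all": 4 occurrences
"all blue wake": 3 occurrences

"wake fish all" (4 vs 3)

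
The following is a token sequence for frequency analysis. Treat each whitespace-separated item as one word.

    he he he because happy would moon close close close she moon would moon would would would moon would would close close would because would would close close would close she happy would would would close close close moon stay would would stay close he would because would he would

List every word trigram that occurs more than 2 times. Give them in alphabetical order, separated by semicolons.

Trigram counts meeting the condition (more than 2 times):
  would close close: 3
  would would close: 3

would close close; would would close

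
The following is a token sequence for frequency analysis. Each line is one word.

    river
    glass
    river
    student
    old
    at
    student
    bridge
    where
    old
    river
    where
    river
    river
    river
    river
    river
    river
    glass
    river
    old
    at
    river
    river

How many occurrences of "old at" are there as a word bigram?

Scanning the 23 overlapping bigram windows for "old at":
  position 5–6: old at
  position 21–22: old at

2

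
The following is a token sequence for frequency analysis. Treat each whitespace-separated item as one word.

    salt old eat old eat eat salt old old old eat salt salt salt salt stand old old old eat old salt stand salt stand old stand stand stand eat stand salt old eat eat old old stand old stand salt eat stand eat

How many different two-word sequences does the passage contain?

44 tokens → 43 bigram windows in total.
Repeated bigrams (each contributes count−1 duplicates):
  old eat: 5
  old old: 5
  eat old: 3
  old stand: 3
  salt old: 3
  salt salt: 3
  salt stand: 3
  stand old: 3
  … (6 more repeated)
27 duplicate windows → 43 − 27 = 16 distinct.

16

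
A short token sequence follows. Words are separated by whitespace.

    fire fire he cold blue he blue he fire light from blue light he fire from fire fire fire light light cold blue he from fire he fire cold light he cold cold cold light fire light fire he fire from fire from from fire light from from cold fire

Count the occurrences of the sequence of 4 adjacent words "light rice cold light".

Scanning the 47 overlapping 4-gram windows for "light rice cold light":
  (none found)

0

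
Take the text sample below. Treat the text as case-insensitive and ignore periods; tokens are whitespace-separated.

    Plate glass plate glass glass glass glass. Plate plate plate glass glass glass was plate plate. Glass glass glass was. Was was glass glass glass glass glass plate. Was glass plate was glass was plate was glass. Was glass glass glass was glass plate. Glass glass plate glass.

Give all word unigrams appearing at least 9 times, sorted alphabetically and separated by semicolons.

Unigram counts meeting the condition (at least 9 times):
  glass: 26
  plate: 12
  was: 10

glass; plate; was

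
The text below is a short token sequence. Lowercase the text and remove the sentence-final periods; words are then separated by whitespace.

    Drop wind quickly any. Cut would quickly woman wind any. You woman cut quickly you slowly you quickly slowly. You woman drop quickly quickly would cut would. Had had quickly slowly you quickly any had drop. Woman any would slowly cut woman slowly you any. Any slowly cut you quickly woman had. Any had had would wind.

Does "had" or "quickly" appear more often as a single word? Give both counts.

"quickly" (9 vs 6)

"had": 6 occurrences
"quickly": 9 occurrences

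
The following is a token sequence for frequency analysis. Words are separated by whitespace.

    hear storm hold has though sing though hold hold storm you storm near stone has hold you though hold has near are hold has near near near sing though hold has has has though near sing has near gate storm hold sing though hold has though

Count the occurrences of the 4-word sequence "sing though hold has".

Scanning the 43 overlapping 4-gram windows for "sing though hold has":
  position 28–31: sing though hold has
  position 42–45: sing though hold has

2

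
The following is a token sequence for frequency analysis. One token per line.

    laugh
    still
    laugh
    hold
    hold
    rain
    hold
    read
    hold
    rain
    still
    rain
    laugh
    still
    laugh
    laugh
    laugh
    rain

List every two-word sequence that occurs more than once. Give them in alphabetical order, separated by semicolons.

hold rain; laugh laugh; laugh still; still laugh

Bigram counts meeting the condition (more than once):
  hold rain: 2
  laugh laugh: 2
  laugh still: 2
  still laugh: 2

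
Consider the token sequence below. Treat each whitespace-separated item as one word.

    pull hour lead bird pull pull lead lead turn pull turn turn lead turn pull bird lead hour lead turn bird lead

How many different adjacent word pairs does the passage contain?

16

22 tokens → 21 bigram windows in total.
Repeated bigrams (each contributes count−1 duplicates):
  lead turn: 3
  bird lead: 2
  hour lead: 2
  turn pull: 2
5 duplicate windows → 21 − 5 = 16 distinct.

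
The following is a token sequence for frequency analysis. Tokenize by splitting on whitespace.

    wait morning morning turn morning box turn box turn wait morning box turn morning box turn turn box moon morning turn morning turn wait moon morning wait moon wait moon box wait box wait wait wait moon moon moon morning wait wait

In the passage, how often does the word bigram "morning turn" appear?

3

Scanning the 41 overlapping bigram windows for "morning turn":
  position 3–4: morning turn
  position 20–21: morning turn
  position 22–23: morning turn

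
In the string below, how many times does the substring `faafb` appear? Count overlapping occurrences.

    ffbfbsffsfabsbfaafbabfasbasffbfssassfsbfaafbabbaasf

Sliding a length-5 window over the 51 characters (47 positions):
  position 15–19: faafb
  position 40–44: faafb

2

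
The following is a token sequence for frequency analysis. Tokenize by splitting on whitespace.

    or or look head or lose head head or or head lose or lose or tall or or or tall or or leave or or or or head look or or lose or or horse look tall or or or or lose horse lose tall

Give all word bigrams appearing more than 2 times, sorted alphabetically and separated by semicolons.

Bigram counts meeting the condition (more than 2 times):
  lose or: 3
  or lose: 4
  or or: 13
  tall or: 3

lose or; or lose; or or; tall or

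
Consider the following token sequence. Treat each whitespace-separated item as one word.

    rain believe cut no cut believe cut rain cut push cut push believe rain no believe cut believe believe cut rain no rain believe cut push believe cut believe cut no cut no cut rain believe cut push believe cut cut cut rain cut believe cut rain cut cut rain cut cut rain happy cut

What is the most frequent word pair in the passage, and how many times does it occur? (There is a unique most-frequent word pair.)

Bigram frequencies (highest first):
  believe cut: 10
  cut rain: 7
  cut believe: 4
  rain cut: 4
  cut push: 4
  cut cut: 4
  … (12 more, each ≤ 3)

"believe cut", 10 times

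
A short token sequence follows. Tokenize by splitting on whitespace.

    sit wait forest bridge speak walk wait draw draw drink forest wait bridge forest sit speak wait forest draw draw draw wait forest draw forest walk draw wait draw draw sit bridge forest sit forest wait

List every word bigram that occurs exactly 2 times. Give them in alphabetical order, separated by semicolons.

bridge forest; draw wait; forest draw; forest sit; forest wait; wait draw

Bigram counts meeting the condition (exactly 2 times):
  bridge forest: 2
  draw wait: 2
  forest draw: 2
  forest sit: 2
  forest wait: 2
  wait draw: 2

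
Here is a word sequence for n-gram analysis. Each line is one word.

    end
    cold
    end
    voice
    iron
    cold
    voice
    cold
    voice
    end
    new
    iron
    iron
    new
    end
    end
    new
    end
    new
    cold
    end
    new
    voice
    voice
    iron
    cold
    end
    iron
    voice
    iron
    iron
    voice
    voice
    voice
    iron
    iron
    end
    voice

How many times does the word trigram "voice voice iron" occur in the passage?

Scanning the 36 overlapping trigram windows for "voice voice iron":
  position 23–25: voice voice iron
  position 33–35: voice voice iron

2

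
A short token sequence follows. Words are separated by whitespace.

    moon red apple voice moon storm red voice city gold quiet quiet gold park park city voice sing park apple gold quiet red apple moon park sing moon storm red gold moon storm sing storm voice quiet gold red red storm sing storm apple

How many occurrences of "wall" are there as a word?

0

Scanning the 44 tokens for "wall":
  (none found)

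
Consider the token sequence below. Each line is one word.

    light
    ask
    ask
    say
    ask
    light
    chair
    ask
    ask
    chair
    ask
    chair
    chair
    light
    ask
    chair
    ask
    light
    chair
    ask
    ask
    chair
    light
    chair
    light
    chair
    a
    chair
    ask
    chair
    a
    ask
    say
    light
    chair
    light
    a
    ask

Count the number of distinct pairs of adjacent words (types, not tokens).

15

38 tokens → 37 bigram windows in total.
Repeated bigrams (each contributes count−1 duplicates):
  ask chair: 5
  chair ask: 5
  light chair: 5
  chair light: 4
  ask ask: 3
  a ask: 2
  ask light: 2
  ask say: 2
  … (2 more repeated)
22 duplicate windows → 37 − 22 = 15 distinct.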